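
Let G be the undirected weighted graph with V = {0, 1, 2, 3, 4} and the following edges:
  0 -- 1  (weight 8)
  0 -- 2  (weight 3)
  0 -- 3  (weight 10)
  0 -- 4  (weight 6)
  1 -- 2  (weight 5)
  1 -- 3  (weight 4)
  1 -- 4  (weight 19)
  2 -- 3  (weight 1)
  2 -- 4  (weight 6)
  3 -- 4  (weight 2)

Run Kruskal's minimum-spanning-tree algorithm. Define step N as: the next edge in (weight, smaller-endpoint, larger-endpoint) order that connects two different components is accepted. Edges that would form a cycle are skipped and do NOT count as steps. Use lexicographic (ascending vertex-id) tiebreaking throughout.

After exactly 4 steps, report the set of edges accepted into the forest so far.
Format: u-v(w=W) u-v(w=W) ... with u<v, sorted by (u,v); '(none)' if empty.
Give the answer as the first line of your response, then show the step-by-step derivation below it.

0-2(w=3) 1-3(w=4) 2-3(w=1) 3-4(w=2)

step 1: add edge 2-3 (w=1); MST = {2-3(w=1)}
step 2: add edge 3-4 (w=2); MST = {2-3(w=1) 3-4(w=2)}
step 3: add edge 0-2 (w=3); MST = {0-2(w=3) 2-3(w=1) 3-4(w=2)}
step 4: add edge 1-3 (w=4); MST = {0-2(w=3) 1-3(w=4) 2-3(w=1) 3-4(w=2)}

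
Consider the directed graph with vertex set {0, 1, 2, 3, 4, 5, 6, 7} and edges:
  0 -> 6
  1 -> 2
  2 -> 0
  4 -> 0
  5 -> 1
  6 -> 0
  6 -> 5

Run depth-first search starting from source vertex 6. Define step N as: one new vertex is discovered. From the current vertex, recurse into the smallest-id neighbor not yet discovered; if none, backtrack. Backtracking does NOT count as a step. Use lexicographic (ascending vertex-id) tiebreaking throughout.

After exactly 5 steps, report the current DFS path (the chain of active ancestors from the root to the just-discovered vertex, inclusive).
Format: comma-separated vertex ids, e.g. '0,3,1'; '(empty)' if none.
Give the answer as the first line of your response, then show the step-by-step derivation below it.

6,5,1,2

step 1: discover 6; path=6; order=6
step 2: discover 0; path=6>0; order=6,0
step 3: discover 5; path=6>5; order=6,0,5
step 4: discover 1; path=6>5>1; order=6,0,5,1
step 5: discover 2; path=6>5>1>2; order=6,0,5,1,2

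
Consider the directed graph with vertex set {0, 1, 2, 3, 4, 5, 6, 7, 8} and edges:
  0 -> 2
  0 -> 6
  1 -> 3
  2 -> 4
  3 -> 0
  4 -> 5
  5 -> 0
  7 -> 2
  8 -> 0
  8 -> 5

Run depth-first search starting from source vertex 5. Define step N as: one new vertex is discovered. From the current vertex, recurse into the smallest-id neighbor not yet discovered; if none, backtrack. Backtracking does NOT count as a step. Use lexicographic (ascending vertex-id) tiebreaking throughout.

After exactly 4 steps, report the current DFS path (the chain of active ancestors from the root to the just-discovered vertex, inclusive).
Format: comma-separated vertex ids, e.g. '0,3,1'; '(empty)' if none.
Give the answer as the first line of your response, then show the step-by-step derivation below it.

5,0,2,4

step 1: discover 5; path=5; order=5
step 2: discover 0; path=5>0; order=5,0
step 3: discover 2; path=5>0>2; order=5,0,2
step 4: discover 4; path=5>0>2>4; order=5,0,2,4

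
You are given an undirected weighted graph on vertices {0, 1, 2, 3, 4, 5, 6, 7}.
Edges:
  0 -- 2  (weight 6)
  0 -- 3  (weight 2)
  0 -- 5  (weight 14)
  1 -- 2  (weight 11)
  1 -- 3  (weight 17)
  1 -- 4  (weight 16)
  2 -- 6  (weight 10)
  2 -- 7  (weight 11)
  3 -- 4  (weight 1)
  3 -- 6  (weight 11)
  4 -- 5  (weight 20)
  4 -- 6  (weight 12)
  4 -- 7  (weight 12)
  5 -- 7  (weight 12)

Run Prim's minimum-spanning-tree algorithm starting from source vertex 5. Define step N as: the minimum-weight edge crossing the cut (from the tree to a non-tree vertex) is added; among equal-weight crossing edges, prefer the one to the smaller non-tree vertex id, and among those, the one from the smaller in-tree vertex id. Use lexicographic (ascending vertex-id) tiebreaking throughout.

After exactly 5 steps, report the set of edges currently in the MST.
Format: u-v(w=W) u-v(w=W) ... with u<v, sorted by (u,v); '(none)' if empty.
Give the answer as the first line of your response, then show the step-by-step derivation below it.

0-2(w=6) 0-3(w=2) 2-7(w=11) 3-4(w=1) 5-7(w=12)

step 1: add edge 5-7 (w=12); MST = {5-7(w=12)}
step 2: add edge 2-7 (w=11); MST = {2-7(w=11) 5-7(w=12)}
step 3: add edge 0-2 (w=6); MST = {0-2(w=6) 2-7(w=11) 5-7(w=12)}
step 4: add edge 0-3 (w=2); MST = {0-2(w=6) 0-3(w=2) 2-7(w=11) 5-7(w=12)}
step 5: add edge 3-4 (w=1); MST = {0-2(w=6) 0-3(w=2) 2-7(w=11) 3-4(w=1) 5-7(w=12)}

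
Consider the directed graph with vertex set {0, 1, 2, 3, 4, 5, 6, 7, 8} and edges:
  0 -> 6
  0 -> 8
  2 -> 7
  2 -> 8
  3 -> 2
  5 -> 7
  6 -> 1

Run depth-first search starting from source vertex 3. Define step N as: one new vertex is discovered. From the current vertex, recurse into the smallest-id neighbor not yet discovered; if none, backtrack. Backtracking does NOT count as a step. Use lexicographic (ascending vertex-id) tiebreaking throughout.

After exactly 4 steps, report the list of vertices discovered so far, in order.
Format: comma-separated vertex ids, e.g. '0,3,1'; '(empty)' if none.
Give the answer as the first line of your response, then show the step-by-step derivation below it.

3,2,7,8

step 1: discover 3; path=3; order=3
step 2: discover 2; path=3>2; order=3,2
step 3: discover 7; path=3>2>7; order=3,2,7
step 4: discover 8; path=3>2>8; order=3,2,7,8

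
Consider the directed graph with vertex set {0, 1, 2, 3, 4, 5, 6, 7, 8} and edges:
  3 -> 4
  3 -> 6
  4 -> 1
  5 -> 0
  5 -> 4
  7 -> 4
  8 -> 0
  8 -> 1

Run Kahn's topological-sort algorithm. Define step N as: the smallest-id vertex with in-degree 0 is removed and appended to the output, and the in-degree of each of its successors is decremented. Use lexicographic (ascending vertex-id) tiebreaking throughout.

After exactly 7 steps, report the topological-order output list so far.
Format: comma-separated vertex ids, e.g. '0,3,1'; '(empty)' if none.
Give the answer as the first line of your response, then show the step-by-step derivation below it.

2,3,5,6,7,4,8

step 1: output 2; order=[2]; indeg=(2,2,0,0,3,0,1,0,0)
step 2: output 3; order=[2,3]; indeg=(2,2,0,0,2,0,0,0,0)
step 3: output 5; order=[2,3,5]; indeg=(1,2,0,0,1,0,0,0,0)
step 4: output 6; order=[2,3,5,6]; indeg=(1,2,0,0,1,0,0,0,0)
step 5: output 7; order=[2,3,5,6,7]; indeg=(1,2,0,0,0,0,0,0,0)
step 6: output 4; order=[2,3,5,6,7,4]; indeg=(1,1,0,0,0,0,0,0,0)
step 7: output 8; order=[2,3,5,6,7,4,8]; indeg=(0,0,0,0,0,0,0,0,0)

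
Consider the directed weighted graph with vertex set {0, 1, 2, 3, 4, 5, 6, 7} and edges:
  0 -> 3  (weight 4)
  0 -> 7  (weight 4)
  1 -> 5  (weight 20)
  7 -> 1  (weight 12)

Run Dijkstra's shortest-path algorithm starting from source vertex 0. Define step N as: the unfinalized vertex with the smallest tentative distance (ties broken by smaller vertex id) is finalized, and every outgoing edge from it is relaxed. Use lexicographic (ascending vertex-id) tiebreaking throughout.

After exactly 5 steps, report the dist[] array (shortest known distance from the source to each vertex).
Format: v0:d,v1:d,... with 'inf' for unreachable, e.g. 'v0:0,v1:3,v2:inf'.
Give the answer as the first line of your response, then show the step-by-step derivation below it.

v0:0,v1:16,v2:inf,v3:4,v4:inf,v5:36,v6:inf,v7:4

step 1: dist = v0:0,v1:inf,v2:inf,v3:4,v4:inf,v5:inf,v6:inf,v7:4
step 2: dist = v0:0,v1:inf,v2:inf,v3:4,v4:inf,v5:inf,v6:inf,v7:4
step 3: dist = v0:0,v1:16,v2:inf,v3:4,v4:inf,v5:inf,v6:inf,v7:4
step 4: dist = v0:0,v1:16,v2:inf,v3:4,v4:inf,v5:36,v6:inf,v7:4
step 5: dist = v0:0,v1:16,v2:inf,v3:4,v4:inf,v5:36,v6:inf,v7:4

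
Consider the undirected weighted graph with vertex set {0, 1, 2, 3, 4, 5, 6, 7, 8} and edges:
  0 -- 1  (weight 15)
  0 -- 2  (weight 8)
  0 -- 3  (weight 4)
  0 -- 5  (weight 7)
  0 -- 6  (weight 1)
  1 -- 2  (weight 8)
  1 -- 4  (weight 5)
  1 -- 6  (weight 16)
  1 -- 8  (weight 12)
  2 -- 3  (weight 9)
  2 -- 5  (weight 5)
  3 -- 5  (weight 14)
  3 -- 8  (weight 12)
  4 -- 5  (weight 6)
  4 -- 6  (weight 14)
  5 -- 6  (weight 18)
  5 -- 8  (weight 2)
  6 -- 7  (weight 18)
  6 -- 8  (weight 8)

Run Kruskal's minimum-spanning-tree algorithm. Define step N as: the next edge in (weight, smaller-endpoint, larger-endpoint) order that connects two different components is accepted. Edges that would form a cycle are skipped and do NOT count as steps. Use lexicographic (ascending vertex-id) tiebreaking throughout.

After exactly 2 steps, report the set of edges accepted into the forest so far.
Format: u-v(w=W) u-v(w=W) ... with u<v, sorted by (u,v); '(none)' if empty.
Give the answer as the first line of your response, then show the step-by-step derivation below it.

0-6(w=1) 5-8(w=2)

step 1: add edge 0-6 (w=1); MST = {0-6(w=1)}
step 2: add edge 5-8 (w=2); MST = {0-6(w=1) 5-8(w=2)}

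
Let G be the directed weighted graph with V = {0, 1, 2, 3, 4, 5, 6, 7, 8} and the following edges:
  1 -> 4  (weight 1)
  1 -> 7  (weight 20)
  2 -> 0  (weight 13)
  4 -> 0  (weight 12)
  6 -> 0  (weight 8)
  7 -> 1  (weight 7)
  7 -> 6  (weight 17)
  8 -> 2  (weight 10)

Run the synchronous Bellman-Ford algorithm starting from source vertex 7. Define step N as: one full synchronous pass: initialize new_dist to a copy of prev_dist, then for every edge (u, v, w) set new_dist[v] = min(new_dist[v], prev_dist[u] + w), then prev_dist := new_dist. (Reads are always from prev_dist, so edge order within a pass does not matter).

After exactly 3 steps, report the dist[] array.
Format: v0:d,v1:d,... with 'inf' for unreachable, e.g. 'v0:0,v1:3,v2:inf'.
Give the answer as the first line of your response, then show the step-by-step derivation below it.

v0:20,v1:7,v2:inf,v3:inf,v4:8,v5:inf,v6:17,v7:0,v8:inf

step 1: dist = v0:inf,v1:7,v2:inf,v3:inf,v4:inf,v5:inf,v6:17,v7:0,v8:inf
step 2: dist = v0:25,v1:7,v2:inf,v3:inf,v4:8,v5:inf,v6:17,v7:0,v8:inf
step 3: dist = v0:20,v1:7,v2:inf,v3:inf,v4:8,v5:inf,v6:17,v7:0,v8:inf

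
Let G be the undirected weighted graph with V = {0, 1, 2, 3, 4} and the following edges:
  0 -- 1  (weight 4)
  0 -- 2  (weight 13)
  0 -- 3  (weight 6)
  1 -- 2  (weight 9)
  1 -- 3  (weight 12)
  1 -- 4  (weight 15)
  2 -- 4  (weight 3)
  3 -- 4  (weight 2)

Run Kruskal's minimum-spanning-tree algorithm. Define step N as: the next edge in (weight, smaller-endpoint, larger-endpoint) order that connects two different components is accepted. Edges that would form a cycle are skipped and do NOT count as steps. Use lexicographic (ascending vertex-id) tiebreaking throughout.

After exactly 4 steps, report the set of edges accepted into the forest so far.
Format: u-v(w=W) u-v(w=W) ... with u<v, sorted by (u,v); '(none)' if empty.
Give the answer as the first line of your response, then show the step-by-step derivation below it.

0-1(w=4) 0-3(w=6) 2-4(w=3) 3-4(w=2)

step 1: add edge 3-4 (w=2); MST = {3-4(w=2)}
step 2: add edge 2-4 (w=3); MST = {2-4(w=3) 3-4(w=2)}
step 3: add edge 0-1 (w=4); MST = {0-1(w=4) 2-4(w=3) 3-4(w=2)}
step 4: add edge 0-3 (w=6); MST = {0-1(w=4) 0-3(w=6) 2-4(w=3) 3-4(w=2)}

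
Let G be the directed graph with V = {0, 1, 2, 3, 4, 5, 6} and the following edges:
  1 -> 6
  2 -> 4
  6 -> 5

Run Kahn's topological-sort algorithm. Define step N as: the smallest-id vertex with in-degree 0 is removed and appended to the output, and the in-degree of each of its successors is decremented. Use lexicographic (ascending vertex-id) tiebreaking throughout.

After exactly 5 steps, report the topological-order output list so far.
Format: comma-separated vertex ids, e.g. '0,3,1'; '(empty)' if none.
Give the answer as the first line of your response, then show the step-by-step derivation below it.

0,1,2,3,4

step 1: output 0; order=[0]; indeg=(0,0,0,0,1,1,1)
step 2: output 1; order=[0,1]; indeg=(0,0,0,0,1,1,0)
step 3: output 2; order=[0,1,2]; indeg=(0,0,0,0,0,1,0)
step 4: output 3; order=[0,1,2,3]; indeg=(0,0,0,0,0,1,0)
step 5: output 4; order=[0,1,2,3,4]; indeg=(0,0,0,0,0,1,0)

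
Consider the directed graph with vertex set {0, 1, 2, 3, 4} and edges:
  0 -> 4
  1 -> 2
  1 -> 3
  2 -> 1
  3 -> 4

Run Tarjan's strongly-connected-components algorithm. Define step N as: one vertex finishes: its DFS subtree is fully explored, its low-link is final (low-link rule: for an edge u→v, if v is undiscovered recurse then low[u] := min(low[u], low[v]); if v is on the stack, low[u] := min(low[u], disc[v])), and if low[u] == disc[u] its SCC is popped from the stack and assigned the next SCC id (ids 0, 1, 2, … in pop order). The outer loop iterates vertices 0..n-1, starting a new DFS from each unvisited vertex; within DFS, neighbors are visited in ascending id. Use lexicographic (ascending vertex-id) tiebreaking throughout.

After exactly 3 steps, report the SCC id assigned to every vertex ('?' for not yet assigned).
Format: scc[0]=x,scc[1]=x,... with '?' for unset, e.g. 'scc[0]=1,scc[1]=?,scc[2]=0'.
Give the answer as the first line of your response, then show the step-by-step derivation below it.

scc[0]=1,scc[1]=?,scc[2]=?,scc[3]=?,scc[4]=0

step 1: low=(low[0]=0,low[1]=?,low[2]=?,low[3]=?,low[4]=1); scc=(scc[0]=?,scc[1]=?,scc[2]=?,scc[3]=?,scc[4]=0)
step 2: low=(low[0]=0,low[1]=?,low[2]=?,low[3]=?,low[4]=1); scc=(scc[0]=1,scc[1]=?,scc[2]=?,scc[3]=?,scc[4]=0)
step 3: low=(low[0]=0,low[1]=2,low[2]=2,low[3]=?,low[4]=1); scc=(scc[0]=1,scc[1]=?,scc[2]=?,scc[3]=?,scc[4]=0)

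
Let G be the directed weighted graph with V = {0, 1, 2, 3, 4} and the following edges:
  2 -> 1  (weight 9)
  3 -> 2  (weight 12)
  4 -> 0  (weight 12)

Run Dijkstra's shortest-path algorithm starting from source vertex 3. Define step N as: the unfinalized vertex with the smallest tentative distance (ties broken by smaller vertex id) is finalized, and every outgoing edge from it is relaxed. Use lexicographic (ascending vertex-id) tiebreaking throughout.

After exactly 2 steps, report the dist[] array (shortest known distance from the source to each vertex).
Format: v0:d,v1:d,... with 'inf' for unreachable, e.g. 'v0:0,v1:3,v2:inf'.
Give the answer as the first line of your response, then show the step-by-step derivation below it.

v0:inf,v1:21,v2:12,v3:0,v4:inf

step 1: dist = v0:inf,v1:inf,v2:12,v3:0,v4:inf
step 2: dist = v0:inf,v1:21,v2:12,v3:0,v4:inf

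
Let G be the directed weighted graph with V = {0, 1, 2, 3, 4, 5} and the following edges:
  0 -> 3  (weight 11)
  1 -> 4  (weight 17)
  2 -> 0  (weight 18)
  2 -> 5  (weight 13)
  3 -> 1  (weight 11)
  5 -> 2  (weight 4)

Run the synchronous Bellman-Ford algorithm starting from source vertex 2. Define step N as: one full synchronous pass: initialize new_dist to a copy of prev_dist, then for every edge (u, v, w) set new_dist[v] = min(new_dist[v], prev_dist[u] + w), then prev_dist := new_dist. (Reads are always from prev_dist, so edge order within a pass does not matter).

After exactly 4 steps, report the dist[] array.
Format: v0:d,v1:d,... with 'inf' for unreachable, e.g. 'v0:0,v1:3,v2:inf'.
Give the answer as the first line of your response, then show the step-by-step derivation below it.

v0:18,v1:40,v2:0,v3:29,v4:57,v5:13

step 1: dist = v0:18,v1:inf,v2:0,v3:inf,v4:inf,v5:13
step 2: dist = v0:18,v1:inf,v2:0,v3:29,v4:inf,v5:13
step 3: dist = v0:18,v1:40,v2:0,v3:29,v4:inf,v5:13
step 4: dist = v0:18,v1:40,v2:0,v3:29,v4:57,v5:13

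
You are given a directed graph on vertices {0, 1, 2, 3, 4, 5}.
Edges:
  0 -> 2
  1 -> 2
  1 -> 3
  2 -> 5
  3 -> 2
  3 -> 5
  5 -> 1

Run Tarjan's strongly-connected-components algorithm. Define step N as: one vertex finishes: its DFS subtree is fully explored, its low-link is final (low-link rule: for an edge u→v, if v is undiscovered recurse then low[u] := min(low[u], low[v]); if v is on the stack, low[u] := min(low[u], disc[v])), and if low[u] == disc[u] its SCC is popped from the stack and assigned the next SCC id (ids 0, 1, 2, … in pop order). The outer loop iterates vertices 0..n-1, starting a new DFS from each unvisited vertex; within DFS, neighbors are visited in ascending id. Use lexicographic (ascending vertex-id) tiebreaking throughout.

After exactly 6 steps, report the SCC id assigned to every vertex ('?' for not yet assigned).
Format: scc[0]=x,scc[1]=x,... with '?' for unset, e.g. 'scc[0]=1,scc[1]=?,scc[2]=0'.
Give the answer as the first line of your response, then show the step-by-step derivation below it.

scc[0]=1,scc[1]=0,scc[2]=0,scc[3]=0,scc[4]=2,scc[5]=0

step 1: low=(low[0]=0,low[1]=1,low[2]=1,low[3]=1,low[4]=?,low[5]=2); scc=(scc[0]=?,scc[1]=?,scc[2]=?,scc[3]=?,scc[4]=?,scc[5]=?)
step 2: low=(low[0]=0,low[1]=1,low[2]=1,low[3]=1,low[4]=?,low[5]=2); scc=(scc[0]=?,scc[1]=?,scc[2]=?,scc[3]=?,scc[4]=?,scc[5]=?)
step 3: low=(low[0]=0,low[1]=1,low[2]=1,low[3]=1,low[4]=?,low[5]=1); scc=(scc[0]=?,scc[1]=?,scc[2]=?,scc[3]=?,scc[4]=?,scc[5]=?)
step 4: low=(low[0]=0,low[1]=1,low[2]=1,low[3]=1,low[4]=?,low[5]=1); scc=(scc[0]=?,scc[1]=0,scc[2]=0,scc[3]=0,scc[4]=?,scc[5]=0)
step 5: low=(low[0]=0,low[1]=1,low[2]=1,low[3]=1,low[4]=?,low[5]=1); scc=(scc[0]=1,scc[1]=0,scc[2]=0,scc[3]=0,scc[4]=?,scc[5]=0)
step 6: low=(low[0]=0,low[1]=1,low[2]=1,low[3]=1,low[4]=5,low[5]=1); scc=(scc[0]=1,scc[1]=0,scc[2]=0,scc[3]=0,scc[4]=2,scc[5]=0)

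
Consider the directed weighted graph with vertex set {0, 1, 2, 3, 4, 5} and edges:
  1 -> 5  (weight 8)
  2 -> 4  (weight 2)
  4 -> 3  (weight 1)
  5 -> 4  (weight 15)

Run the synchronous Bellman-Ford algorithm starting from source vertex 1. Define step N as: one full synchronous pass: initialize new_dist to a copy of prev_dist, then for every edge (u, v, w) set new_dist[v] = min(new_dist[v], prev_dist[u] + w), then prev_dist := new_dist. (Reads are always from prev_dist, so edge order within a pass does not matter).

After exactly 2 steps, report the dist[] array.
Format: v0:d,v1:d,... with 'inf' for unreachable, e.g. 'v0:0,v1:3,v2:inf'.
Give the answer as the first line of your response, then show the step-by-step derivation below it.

v0:inf,v1:0,v2:inf,v3:inf,v4:23,v5:8

step 1: dist = v0:inf,v1:0,v2:inf,v3:inf,v4:inf,v5:8
step 2: dist = v0:inf,v1:0,v2:inf,v3:inf,v4:23,v5:8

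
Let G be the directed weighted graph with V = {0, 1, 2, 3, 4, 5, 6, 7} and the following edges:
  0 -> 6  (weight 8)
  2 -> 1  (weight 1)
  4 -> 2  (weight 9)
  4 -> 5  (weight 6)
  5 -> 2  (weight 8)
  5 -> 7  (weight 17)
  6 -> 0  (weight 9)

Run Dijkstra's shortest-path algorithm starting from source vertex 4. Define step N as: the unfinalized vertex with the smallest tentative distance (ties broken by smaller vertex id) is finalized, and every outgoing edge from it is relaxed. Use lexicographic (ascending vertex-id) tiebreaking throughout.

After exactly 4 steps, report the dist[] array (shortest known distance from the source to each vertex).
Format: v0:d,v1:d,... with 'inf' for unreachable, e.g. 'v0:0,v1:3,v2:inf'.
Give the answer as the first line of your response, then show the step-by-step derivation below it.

v0:inf,v1:10,v2:9,v3:inf,v4:0,v5:6,v6:inf,v7:23

step 1: dist = v0:inf,v1:inf,v2:9,v3:inf,v4:0,v5:6,v6:inf,v7:inf
step 2: dist = v0:inf,v1:inf,v2:9,v3:inf,v4:0,v5:6,v6:inf,v7:23
step 3: dist = v0:inf,v1:10,v2:9,v3:inf,v4:0,v5:6,v6:inf,v7:23
step 4: dist = v0:inf,v1:10,v2:9,v3:inf,v4:0,v5:6,v6:inf,v7:23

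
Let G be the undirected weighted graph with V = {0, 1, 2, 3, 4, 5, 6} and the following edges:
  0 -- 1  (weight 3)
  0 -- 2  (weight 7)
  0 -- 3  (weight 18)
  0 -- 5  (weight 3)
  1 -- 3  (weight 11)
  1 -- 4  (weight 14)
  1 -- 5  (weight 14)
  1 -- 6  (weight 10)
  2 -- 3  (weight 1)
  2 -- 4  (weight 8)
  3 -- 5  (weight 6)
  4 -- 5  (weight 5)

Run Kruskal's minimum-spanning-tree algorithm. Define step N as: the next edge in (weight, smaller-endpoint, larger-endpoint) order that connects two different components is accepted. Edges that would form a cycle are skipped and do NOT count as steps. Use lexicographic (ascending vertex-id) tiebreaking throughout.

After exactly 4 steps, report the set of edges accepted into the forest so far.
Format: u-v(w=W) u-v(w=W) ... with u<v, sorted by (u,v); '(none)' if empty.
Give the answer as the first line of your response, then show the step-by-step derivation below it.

0-1(w=3) 0-5(w=3) 2-3(w=1) 4-5(w=5)

step 1: add edge 2-3 (w=1); MST = {2-3(w=1)}
step 2: add edge 0-1 (w=3); MST = {0-1(w=3) 2-3(w=1)}
step 3: add edge 0-5 (w=3); MST = {0-1(w=3) 0-5(w=3) 2-3(w=1)}
step 4: add edge 4-5 (w=5); MST = {0-1(w=3) 0-5(w=3) 2-3(w=1) 4-5(w=5)}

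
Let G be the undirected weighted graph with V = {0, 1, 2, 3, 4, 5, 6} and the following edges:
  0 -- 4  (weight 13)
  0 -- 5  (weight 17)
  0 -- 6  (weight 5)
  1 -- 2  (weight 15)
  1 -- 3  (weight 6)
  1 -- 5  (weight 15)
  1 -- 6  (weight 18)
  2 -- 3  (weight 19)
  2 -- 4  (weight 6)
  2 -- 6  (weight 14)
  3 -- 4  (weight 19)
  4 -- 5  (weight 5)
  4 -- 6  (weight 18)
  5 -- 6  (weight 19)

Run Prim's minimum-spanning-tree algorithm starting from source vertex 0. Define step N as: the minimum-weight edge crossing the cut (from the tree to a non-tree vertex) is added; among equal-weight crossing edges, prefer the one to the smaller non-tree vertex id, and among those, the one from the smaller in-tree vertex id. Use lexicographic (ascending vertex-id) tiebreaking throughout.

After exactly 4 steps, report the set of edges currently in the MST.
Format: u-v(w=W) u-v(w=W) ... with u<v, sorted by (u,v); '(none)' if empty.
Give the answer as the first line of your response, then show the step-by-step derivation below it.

0-4(w=13) 0-6(w=5) 2-4(w=6) 4-5(w=5)

step 1: add edge 0-6 (w=5); MST = {0-6(w=5)}
step 2: add edge 0-4 (w=13); MST = {0-4(w=13) 0-6(w=5)}
step 3: add edge 4-5 (w=5); MST = {0-4(w=13) 0-6(w=5) 4-5(w=5)}
step 4: add edge 2-4 (w=6); MST = {0-4(w=13) 0-6(w=5) 2-4(w=6) 4-5(w=5)}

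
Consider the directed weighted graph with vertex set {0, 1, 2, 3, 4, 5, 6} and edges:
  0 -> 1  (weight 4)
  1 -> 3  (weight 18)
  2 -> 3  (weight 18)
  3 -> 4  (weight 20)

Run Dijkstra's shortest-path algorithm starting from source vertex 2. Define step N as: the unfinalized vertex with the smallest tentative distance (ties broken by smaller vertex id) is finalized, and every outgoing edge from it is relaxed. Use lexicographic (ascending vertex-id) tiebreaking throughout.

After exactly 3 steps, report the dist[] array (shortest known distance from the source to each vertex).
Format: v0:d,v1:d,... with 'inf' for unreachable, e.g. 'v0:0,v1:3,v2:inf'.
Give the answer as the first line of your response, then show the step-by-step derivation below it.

v0:inf,v1:inf,v2:0,v3:18,v4:38,v5:inf,v6:inf

step 1: dist = v0:inf,v1:inf,v2:0,v3:18,v4:inf,v5:inf,v6:inf
step 2: dist = v0:inf,v1:inf,v2:0,v3:18,v4:38,v5:inf,v6:inf
step 3: dist = v0:inf,v1:inf,v2:0,v3:18,v4:38,v5:inf,v6:inf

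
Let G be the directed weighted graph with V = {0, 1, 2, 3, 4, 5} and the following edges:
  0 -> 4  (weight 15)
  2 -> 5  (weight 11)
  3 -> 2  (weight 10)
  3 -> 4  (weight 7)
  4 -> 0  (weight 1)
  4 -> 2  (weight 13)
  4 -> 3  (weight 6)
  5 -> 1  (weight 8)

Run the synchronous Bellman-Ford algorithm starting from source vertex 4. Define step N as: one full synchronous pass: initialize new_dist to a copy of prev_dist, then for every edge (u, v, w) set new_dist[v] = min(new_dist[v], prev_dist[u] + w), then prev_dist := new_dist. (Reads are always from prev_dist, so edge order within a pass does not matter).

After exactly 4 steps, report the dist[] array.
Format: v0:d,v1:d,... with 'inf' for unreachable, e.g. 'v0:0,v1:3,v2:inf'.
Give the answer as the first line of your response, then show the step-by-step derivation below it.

v0:1,v1:32,v2:13,v3:6,v4:0,v5:24

step 1: dist = v0:1,v1:inf,v2:13,v3:6,v4:0,v5:inf
step 2: dist = v0:1,v1:inf,v2:13,v3:6,v4:0,v5:24
step 3: dist = v0:1,v1:32,v2:13,v3:6,v4:0,v5:24
step 4: dist = v0:1,v1:32,v2:13,v3:6,v4:0,v5:24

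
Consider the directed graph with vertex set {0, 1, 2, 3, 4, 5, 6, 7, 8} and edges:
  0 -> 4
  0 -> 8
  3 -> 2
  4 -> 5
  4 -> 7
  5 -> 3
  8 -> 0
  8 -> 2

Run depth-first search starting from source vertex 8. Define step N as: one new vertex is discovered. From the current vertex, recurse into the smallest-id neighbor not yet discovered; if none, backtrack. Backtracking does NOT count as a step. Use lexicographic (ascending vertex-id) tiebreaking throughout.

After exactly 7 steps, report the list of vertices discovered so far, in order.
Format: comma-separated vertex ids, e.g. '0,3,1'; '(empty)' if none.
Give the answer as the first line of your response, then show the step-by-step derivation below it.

8,0,4,5,3,2,7

step 1: discover 8; path=8; order=8
step 2: discover 0; path=8>0; order=8,0
step 3: discover 4; path=8>0>4; order=8,0,4
step 4: discover 5; path=8>0>4>5; order=8,0,4,5
step 5: discover 3; path=8>0>4>5>3; order=8,0,4,5,3
step 6: discover 2; path=8>0>4>5>3>2; order=8,0,4,5,3,2
step 7: discover 7; path=8>0>4>7; order=8,0,4,5,3,2,7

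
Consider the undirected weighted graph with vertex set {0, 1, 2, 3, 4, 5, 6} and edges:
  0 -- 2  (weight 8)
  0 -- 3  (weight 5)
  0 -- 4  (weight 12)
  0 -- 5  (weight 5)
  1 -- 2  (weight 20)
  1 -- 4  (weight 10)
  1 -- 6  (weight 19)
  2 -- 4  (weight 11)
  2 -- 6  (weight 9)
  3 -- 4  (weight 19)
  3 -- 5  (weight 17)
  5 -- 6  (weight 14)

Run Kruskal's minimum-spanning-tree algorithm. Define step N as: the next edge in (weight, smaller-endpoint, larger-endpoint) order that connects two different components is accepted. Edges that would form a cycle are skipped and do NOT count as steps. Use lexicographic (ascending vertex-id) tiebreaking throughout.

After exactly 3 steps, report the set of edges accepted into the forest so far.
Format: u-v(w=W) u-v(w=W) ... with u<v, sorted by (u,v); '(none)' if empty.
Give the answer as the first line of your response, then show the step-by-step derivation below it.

0-2(w=8) 0-3(w=5) 0-5(w=5)

step 1: add edge 0-3 (w=5); MST = {0-3(w=5)}
step 2: add edge 0-5 (w=5); MST = {0-3(w=5) 0-5(w=5)}
step 3: add edge 0-2 (w=8); MST = {0-2(w=8) 0-3(w=5) 0-5(w=5)}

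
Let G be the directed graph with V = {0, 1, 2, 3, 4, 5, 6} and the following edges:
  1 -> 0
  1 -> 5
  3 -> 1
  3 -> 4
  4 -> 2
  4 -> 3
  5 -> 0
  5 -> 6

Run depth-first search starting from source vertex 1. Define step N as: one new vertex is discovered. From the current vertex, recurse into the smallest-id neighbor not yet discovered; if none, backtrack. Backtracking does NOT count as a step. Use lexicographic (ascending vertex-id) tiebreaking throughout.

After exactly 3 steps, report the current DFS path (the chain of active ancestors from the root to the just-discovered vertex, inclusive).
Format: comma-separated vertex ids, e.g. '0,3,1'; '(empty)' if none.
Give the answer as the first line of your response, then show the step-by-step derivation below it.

1,5

step 1: discover 1; path=1; order=1
step 2: discover 0; path=1>0; order=1,0
step 3: discover 5; path=1>5; order=1,0,5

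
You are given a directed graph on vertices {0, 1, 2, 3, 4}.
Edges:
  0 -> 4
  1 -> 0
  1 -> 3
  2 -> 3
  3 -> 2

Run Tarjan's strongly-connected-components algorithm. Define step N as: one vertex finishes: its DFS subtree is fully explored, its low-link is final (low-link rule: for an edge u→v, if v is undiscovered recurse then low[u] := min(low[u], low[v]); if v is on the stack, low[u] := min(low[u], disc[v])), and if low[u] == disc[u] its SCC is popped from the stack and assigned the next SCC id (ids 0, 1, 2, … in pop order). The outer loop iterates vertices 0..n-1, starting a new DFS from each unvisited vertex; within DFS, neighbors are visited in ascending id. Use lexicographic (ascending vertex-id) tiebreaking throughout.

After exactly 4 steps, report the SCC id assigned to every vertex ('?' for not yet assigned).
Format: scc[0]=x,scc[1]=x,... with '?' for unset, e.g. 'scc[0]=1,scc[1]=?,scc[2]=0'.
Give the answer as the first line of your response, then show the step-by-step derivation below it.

scc[0]=1,scc[1]=?,scc[2]=2,scc[3]=2,scc[4]=0

step 1: low=(low[0]=0,low[1]=?,low[2]=?,low[3]=?,low[4]=1); scc=(scc[0]=?,scc[1]=?,scc[2]=?,scc[3]=?,scc[4]=0)
step 2: low=(low[0]=0,low[1]=?,low[2]=?,low[3]=?,low[4]=1); scc=(scc[0]=1,scc[1]=?,scc[2]=?,scc[3]=?,scc[4]=0)
step 3: low=(low[0]=0,low[1]=2,low[2]=3,low[3]=3,low[4]=1); scc=(scc[0]=1,scc[1]=?,scc[2]=?,scc[3]=?,scc[4]=0)
step 4: low=(low[0]=0,low[1]=2,low[2]=3,low[3]=3,low[4]=1); scc=(scc[0]=1,scc[1]=?,scc[2]=2,scc[3]=2,scc[4]=0)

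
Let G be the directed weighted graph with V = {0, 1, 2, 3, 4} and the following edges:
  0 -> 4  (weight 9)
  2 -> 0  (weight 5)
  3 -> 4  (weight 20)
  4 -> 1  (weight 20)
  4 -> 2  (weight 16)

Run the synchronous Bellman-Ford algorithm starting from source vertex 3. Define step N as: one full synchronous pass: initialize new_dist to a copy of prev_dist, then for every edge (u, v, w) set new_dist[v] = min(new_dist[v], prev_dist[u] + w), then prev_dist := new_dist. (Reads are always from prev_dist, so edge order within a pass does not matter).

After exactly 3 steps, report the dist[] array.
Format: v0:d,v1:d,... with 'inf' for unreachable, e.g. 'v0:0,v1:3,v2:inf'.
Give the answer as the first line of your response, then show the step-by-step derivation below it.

v0:41,v1:40,v2:36,v3:0,v4:20

step 1: dist = v0:inf,v1:inf,v2:inf,v3:0,v4:20
step 2: dist = v0:inf,v1:40,v2:36,v3:0,v4:20
step 3: dist = v0:41,v1:40,v2:36,v3:0,v4:20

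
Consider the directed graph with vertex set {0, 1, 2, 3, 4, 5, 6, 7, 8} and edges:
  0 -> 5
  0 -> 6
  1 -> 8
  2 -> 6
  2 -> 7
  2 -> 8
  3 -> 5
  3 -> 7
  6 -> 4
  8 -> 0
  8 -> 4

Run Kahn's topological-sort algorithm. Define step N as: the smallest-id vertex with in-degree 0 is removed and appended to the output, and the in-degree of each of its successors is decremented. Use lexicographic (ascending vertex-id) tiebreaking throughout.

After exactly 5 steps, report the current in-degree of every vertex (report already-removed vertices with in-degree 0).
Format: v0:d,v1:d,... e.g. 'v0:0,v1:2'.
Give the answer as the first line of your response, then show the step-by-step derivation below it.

v0:0,v1:0,v2:0,v3:0,v4:1,v5:1,v6:1,v7:0,v8:0

step 1: output 1; order=[1]; indeg=(1,0,0,0,2,2,2,2,1)
step 2: output 2; order=[1,2]; indeg=(1,0,0,0,2,2,1,1,0)
step 3: output 3; order=[1,2,3]; indeg=(1,0,0,0,2,1,1,0,0)
step 4: output 7; order=[1,2,3,7]; indeg=(1,0,0,0,2,1,1,0,0)
step 5: output 8; order=[1,2,3,7,8]; indeg=(0,0,0,0,1,1,1,0,0)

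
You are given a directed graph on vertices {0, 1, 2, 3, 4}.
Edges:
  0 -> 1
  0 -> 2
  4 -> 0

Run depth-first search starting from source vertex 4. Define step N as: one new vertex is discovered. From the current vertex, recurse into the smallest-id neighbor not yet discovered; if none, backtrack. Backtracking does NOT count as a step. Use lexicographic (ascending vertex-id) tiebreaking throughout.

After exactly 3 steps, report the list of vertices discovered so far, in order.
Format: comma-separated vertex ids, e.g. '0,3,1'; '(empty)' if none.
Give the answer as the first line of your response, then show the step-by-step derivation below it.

4,0,1

step 1: discover 4; path=4; order=4
step 2: discover 0; path=4>0; order=4,0
step 3: discover 1; path=4>0>1; order=4,0,1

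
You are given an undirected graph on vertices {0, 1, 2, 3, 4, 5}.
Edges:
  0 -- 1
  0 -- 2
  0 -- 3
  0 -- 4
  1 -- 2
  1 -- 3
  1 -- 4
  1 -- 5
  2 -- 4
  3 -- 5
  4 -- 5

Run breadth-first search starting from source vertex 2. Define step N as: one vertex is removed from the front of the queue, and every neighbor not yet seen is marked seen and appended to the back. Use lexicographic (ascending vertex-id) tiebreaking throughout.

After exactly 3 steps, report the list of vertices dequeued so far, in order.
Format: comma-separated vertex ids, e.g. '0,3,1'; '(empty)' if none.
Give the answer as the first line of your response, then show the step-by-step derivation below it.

2,0,1

step 1: dequeue 2; queue=[0,1,4]; order=2
step 2: dequeue 0; queue=[1,4,3]; order=2,0
step 3: dequeue 1; queue=[4,3,5]; order=2,0,1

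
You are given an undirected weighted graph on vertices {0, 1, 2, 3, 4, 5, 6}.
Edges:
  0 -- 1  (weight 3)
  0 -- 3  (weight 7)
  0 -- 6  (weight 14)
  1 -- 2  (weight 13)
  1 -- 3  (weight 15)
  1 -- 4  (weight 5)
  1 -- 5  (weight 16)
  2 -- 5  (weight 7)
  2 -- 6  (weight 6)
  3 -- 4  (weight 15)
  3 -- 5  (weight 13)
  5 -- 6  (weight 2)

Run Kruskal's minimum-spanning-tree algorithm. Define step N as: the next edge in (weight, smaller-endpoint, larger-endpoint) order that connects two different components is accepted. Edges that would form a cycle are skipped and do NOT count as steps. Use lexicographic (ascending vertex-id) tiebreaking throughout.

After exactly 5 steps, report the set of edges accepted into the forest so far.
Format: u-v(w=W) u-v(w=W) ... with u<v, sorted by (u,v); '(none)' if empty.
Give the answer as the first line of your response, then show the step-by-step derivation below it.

0-1(w=3) 0-3(w=7) 1-4(w=5) 2-6(w=6) 5-6(w=2)

step 1: add edge 5-6 (w=2); MST = {5-6(w=2)}
step 2: add edge 0-1 (w=3); MST = {0-1(w=3) 5-6(w=2)}
step 3: add edge 1-4 (w=5); MST = {0-1(w=3) 1-4(w=5) 5-6(w=2)}
step 4: add edge 2-6 (w=6); MST = {0-1(w=3) 1-4(w=5) 2-6(w=6) 5-6(w=2)}
step 5: add edge 0-3 (w=7); MST = {0-1(w=3) 0-3(w=7) 1-4(w=5) 2-6(w=6) 5-6(w=2)}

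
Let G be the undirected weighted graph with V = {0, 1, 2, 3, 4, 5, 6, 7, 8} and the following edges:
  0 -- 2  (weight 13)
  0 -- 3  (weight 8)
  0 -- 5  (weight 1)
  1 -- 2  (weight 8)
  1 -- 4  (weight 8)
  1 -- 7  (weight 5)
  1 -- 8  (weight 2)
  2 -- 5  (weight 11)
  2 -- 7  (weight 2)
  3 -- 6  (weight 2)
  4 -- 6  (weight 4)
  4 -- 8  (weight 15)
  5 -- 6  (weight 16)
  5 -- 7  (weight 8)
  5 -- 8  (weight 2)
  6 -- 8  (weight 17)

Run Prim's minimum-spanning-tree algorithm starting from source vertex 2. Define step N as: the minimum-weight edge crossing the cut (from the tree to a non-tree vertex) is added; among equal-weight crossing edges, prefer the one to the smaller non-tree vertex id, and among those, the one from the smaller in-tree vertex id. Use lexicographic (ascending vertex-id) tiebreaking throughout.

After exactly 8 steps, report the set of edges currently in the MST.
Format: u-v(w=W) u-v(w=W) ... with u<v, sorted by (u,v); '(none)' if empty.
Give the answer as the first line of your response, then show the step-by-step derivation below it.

0-3(w=8) 0-5(w=1) 1-7(w=5) 1-8(w=2) 2-7(w=2) 3-6(w=2) 4-6(w=4) 5-8(w=2)

step 1: add edge 2-7 (w=2); MST = {2-7(w=2)}
step 2: add edge 1-7 (w=5); MST = {1-7(w=5) 2-7(w=2)}
step 3: add edge 1-8 (w=2); MST = {1-7(w=5) 1-8(w=2) 2-7(w=2)}
step 4: add edge 5-8 (w=2); MST = {1-7(w=5) 1-8(w=2) 2-7(w=2) 5-8(w=2)}
step 5: add edge 0-5 (w=1); MST = {0-5(w=1) 1-7(w=5) 1-8(w=2) 2-7(w=2) 5-8(w=2)}
step 6: add edge 0-3 (w=8); MST = {0-3(w=8) 0-5(w=1) 1-7(w=5) 1-8(w=2) 2-7(w=2) 5-8(w=2)}
step 7: add edge 3-6 (w=2); MST = {0-3(w=8) 0-5(w=1) 1-7(w=5) 1-8(w=2) 2-7(w=2) 3-6(w=2) 5-8(w=2)}
step 8: add edge 4-6 (w=4); MST = {0-3(w=8) 0-5(w=1) 1-7(w=5) 1-8(w=2) 2-7(w=2) 3-6(w=2) 4-6(w=4) 5-8(w=2)}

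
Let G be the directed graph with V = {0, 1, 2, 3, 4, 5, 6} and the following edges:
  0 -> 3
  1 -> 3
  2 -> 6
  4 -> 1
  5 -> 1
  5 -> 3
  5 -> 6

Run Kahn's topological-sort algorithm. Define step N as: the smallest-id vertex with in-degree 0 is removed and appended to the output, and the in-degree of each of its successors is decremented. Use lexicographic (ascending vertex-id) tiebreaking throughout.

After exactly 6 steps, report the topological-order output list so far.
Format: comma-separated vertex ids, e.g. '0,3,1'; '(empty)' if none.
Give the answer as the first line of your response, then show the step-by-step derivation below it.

0,2,4,5,1,3

step 1: output 0; order=[0]; indeg=(0,2,0,2,0,0,2)
step 2: output 2; order=[0,2]; indeg=(0,2,0,2,0,0,1)
step 3: output 4; order=[0,2,4]; indeg=(0,1,0,2,0,0,1)
step 4: output 5; order=[0,2,4,5]; indeg=(0,0,0,1,0,0,0)
step 5: output 1; order=[0,2,4,5,1]; indeg=(0,0,0,0,0,0,0)
step 6: output 3; order=[0,2,4,5,1,3]; indeg=(0,0,0,0,0,0,0)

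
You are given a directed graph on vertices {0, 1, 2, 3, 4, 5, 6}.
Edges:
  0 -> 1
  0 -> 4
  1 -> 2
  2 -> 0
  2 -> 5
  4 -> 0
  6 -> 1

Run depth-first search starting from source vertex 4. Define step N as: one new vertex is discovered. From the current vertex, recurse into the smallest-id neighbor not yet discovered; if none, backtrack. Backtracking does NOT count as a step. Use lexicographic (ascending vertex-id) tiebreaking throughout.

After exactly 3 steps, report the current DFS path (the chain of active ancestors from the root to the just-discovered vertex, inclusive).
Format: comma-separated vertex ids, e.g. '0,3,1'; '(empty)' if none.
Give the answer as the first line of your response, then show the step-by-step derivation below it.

4,0,1

step 1: discover 4; path=4; order=4
step 2: discover 0; path=4>0; order=4,0
step 3: discover 1; path=4>0>1; order=4,0,1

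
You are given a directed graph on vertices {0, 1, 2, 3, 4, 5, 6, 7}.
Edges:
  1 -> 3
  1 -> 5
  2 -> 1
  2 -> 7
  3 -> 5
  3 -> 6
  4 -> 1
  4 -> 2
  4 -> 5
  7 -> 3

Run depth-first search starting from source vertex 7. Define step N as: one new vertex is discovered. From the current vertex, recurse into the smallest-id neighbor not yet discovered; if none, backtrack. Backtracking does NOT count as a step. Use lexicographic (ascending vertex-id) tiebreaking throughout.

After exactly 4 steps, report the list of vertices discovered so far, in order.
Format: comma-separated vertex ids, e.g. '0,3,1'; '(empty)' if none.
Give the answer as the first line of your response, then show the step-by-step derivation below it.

7,3,5,6

step 1: discover 7; path=7; order=7
step 2: discover 3; path=7>3; order=7,3
step 3: discover 5; path=7>3>5; order=7,3,5
step 4: discover 6; path=7>3>6; order=7,3,5,6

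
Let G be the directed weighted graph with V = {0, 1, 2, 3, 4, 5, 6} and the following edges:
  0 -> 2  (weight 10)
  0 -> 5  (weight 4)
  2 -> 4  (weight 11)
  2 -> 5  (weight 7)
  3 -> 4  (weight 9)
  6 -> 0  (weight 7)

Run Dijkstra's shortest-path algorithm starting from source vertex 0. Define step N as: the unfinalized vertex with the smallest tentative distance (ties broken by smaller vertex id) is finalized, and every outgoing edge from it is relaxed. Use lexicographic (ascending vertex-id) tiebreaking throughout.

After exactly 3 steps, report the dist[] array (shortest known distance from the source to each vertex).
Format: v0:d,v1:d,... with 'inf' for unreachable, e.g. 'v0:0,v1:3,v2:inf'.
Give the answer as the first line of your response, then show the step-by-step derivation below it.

v0:0,v1:inf,v2:10,v3:inf,v4:21,v5:4,v6:inf

step 1: dist = v0:0,v1:inf,v2:10,v3:inf,v4:inf,v5:4,v6:inf
step 2: dist = v0:0,v1:inf,v2:10,v3:inf,v4:inf,v5:4,v6:inf
step 3: dist = v0:0,v1:inf,v2:10,v3:inf,v4:21,v5:4,v6:inf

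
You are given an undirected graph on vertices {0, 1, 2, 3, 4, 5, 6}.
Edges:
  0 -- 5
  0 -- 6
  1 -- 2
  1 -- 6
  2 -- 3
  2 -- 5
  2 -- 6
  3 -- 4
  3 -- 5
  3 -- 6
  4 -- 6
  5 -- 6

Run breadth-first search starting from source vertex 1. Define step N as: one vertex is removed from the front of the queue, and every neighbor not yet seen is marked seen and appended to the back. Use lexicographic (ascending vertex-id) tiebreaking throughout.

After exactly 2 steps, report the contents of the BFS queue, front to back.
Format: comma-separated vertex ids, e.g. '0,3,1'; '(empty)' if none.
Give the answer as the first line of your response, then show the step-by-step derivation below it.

6,3,5

step 1: dequeue 1; queue=[2,6]; order=1
step 2: dequeue 2; queue=[6,3,5]; order=1,2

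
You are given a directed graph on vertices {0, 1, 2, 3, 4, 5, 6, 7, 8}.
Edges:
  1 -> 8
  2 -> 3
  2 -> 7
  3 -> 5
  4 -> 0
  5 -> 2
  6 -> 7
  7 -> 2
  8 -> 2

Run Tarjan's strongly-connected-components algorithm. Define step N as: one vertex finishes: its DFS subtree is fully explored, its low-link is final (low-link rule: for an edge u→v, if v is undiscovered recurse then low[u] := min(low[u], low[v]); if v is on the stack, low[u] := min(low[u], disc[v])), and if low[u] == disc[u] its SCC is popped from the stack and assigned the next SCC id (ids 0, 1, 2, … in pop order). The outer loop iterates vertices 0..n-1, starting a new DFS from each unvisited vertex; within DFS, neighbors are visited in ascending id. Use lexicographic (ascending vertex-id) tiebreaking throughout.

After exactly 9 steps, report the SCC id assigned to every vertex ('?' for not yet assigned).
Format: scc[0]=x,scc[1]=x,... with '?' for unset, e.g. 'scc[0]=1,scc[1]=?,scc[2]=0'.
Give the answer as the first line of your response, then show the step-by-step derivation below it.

scc[0]=0,scc[1]=3,scc[2]=1,scc[3]=1,scc[4]=4,scc[5]=1,scc[6]=5,scc[7]=1,scc[8]=2

step 1: low=(low[0]=0,low[1]=?,low[2]=?,low[3]=?,low[4]=?,low[5]=?,low[6]=?,low[7]=?,low[8]=?); scc=(scc[0]=0,scc[1]=?,scc[2]=?,scc[3]=?,scc[4]=?,scc[5]=?,scc[6]=?,scc[7]=?,scc[8]=?)
step 2: low=(low[0]=0,low[1]=1,low[2]=3,low[3]=4,low[4]=?,low[5]=3,low[6]=?,low[7]=?,low[8]=2); scc=(scc[0]=0,scc[1]=?,scc[2]=?,scc[3]=?,scc[4]=?,scc[5]=?,scc[6]=?,scc[7]=?,scc[8]=?)
step 3: low=(low[0]=0,low[1]=1,low[2]=3,low[3]=3,low[4]=?,low[5]=3,low[6]=?,low[7]=?,low[8]=2); scc=(scc[0]=0,scc[1]=?,scc[2]=?,scc[3]=?,scc[4]=?,scc[5]=?,scc[6]=?,scc[7]=?,scc[8]=?)
step 4: low=(low[0]=0,low[1]=1,low[2]=3,low[3]=3,low[4]=?,low[5]=3,low[6]=?,low[7]=3,low[8]=2); scc=(scc[0]=0,scc[1]=?,scc[2]=?,scc[3]=?,scc[4]=?,scc[5]=?,scc[6]=?,scc[7]=?,scc[8]=?)
step 5: low=(low[0]=0,low[1]=1,low[2]=3,low[3]=3,low[4]=?,low[5]=3,low[6]=?,low[7]=3,low[8]=2); scc=(scc[0]=0,scc[1]=?,scc[2]=1,scc[3]=1,scc[4]=?,scc[5]=1,scc[6]=?,scc[7]=1,scc[8]=?)
step 6: low=(low[0]=0,low[1]=1,low[2]=3,low[3]=3,low[4]=?,low[5]=3,low[6]=?,low[7]=3,low[8]=2); scc=(scc[0]=0,scc[1]=?,scc[2]=1,scc[3]=1,scc[4]=?,scc[5]=1,scc[6]=?,scc[7]=1,scc[8]=2)
step 7: low=(low[0]=0,low[1]=1,low[2]=3,low[3]=3,low[4]=?,low[5]=3,low[6]=?,low[7]=3,low[8]=2); scc=(scc[0]=0,scc[1]=3,scc[2]=1,scc[3]=1,scc[4]=?,scc[5]=1,scc[6]=?,scc[7]=1,scc[8]=2)
step 8: low=(low[0]=0,low[1]=1,low[2]=3,low[3]=3,low[4]=7,low[5]=3,low[6]=?,low[7]=3,low[8]=2); scc=(scc[0]=0,scc[1]=3,scc[2]=1,scc[3]=1,scc[4]=4,scc[5]=1,scc[6]=?,scc[7]=1,scc[8]=2)
step 9: low=(low[0]=0,low[1]=1,low[2]=3,low[3]=3,low[4]=7,low[5]=3,low[6]=8,low[7]=3,low[8]=2); scc=(scc[0]=0,scc[1]=3,scc[2]=1,scc[3]=1,scc[4]=4,scc[5]=1,scc[6]=5,scc[7]=1,scc[8]=2)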